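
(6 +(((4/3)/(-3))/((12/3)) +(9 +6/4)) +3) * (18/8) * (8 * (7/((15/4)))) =9772/15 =651.47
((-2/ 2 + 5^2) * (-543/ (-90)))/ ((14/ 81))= 29322/ 35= 837.77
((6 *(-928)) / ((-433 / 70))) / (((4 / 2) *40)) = 4872 / 433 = 11.25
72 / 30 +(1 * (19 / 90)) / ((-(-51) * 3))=33067 / 13770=2.40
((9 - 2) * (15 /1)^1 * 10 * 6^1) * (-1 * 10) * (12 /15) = -50400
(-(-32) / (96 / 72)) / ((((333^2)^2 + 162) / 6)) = 16 / 1366263387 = 0.00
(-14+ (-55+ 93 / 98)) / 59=-6669 / 5782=-1.15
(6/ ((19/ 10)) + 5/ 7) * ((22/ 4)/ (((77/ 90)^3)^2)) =136846057500000/ 2520016050167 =54.30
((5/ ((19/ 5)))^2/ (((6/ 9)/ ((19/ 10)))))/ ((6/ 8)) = 125/ 19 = 6.58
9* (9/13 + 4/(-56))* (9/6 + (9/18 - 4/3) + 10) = 5424/91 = 59.60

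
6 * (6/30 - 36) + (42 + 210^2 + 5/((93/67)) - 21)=43909.80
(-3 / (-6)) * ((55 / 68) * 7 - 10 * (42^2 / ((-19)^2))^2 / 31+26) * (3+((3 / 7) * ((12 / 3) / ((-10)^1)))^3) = 845195899584207 / 23556954281000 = 35.88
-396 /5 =-79.20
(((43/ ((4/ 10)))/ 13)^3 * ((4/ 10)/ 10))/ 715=79507/ 2513368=0.03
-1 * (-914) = 914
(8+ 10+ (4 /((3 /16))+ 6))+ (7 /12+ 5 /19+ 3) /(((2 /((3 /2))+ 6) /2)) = 46.38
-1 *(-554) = 554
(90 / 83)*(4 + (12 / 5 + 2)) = 756 / 83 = 9.11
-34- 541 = -575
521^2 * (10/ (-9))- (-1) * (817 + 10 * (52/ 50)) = -13534817/ 45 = -300773.71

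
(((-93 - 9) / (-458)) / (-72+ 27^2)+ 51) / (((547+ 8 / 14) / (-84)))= -501312728 / 64076261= -7.82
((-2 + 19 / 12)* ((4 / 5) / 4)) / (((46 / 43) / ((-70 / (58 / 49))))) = 73745 / 16008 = 4.61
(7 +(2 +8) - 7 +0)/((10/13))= 13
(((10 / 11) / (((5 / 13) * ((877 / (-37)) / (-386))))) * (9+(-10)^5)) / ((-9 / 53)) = 1967882474636 / 86823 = 22665451.26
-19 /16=-1.19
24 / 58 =12 / 29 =0.41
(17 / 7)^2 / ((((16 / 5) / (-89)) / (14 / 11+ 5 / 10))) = -5015595 / 17248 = -290.79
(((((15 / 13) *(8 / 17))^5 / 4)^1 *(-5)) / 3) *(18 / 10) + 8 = 4198801320808 / 527182965101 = 7.96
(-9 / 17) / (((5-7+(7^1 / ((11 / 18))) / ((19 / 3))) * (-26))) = -1881 / 17680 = -0.11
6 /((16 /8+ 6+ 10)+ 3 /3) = 6 /19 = 0.32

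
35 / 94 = 0.37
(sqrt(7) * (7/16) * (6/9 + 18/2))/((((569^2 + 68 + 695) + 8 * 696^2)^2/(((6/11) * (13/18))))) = 2639 * sqrt(7)/27939790805895936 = 0.00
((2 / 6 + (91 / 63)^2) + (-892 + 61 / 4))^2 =80249258089 / 104976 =764453.38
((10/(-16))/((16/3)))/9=-5/384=-0.01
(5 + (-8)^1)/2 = -3/2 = -1.50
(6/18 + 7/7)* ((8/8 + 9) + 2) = 16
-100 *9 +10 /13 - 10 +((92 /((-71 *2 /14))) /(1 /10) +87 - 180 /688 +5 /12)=-108681971 /119067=-912.78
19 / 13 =1.46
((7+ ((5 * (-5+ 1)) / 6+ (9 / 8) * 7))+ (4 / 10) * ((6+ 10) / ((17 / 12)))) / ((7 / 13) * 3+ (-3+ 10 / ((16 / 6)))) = 425893 / 62730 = 6.79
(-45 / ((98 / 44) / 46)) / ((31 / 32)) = -1457280 / 1519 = -959.37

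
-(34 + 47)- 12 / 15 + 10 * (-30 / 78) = -5567 / 65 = -85.65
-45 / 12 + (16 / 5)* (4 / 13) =-719 / 260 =-2.77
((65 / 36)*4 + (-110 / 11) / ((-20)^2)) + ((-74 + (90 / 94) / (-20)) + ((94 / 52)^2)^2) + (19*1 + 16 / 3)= -30772641631 / 966504240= -31.84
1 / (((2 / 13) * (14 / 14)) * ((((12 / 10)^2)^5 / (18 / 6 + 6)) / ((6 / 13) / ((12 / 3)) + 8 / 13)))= 185546875 / 26873856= 6.90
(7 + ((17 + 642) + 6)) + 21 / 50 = 33621 / 50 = 672.42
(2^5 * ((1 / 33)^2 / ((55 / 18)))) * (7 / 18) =0.00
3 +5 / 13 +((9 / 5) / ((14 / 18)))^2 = 139193 / 15925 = 8.74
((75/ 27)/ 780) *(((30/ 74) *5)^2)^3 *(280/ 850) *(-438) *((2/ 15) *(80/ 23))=-215578125000000/ 13041587336947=-16.53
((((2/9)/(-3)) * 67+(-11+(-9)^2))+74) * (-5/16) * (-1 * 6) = 9385/36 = 260.69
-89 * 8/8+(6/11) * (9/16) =-88.69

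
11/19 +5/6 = 161/114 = 1.41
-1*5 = -5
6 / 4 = 3 / 2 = 1.50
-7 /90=-0.08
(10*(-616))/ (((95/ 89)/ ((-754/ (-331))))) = -82674592/ 6289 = -13145.90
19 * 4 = 76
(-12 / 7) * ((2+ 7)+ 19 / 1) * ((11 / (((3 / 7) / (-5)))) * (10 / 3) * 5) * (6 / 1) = 616000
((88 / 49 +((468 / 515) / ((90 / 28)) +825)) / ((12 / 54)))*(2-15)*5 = -12209727699 / 50470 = -241920.50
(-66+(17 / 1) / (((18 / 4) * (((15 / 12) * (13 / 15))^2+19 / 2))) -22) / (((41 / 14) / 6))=-11315808 / 63017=-179.57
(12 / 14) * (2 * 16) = 192 / 7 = 27.43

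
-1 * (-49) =49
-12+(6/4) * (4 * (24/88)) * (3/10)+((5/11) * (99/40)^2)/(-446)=-18078153/1569920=-11.52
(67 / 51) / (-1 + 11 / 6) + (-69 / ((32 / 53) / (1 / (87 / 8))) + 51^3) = 1307850789 / 9860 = 132642.07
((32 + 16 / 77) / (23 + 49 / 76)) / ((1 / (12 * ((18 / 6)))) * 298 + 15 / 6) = 565440 / 4473931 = 0.13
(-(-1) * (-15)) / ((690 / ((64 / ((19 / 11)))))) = -0.81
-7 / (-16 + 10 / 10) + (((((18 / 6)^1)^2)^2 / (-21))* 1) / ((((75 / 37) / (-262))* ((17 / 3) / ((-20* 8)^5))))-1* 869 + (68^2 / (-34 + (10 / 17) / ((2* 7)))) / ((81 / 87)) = -598893091233807011788 / 64918665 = -9225283533384.54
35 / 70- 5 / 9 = -1 / 18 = -0.06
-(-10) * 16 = 160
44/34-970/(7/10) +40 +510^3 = 15785309014/119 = 132649655.58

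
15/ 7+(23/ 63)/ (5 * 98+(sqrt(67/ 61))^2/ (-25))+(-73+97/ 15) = -64.39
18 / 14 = 9 / 7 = 1.29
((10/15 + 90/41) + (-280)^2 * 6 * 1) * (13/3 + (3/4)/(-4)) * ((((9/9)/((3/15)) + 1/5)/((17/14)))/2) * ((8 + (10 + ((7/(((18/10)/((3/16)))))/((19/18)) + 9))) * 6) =45938544184897/66215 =693778512.19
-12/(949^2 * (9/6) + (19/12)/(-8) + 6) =-1152/129687101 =-0.00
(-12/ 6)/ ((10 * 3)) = -1/ 15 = -0.07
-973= -973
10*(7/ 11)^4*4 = 96040/ 14641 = 6.56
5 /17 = 0.29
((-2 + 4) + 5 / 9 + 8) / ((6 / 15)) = 475 / 18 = 26.39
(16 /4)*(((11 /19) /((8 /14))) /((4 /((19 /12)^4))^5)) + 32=277962960918363011166009551 /3925770232266214525108224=70.80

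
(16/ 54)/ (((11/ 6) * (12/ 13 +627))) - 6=-4848614/ 808137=-6.00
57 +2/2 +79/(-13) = 675/13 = 51.92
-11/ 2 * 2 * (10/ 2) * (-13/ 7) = 715/ 7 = 102.14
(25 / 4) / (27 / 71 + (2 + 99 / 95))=168625 / 92336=1.83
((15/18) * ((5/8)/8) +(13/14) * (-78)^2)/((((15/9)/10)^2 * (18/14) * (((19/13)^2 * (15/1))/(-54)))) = -7699220373/28880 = -266593.50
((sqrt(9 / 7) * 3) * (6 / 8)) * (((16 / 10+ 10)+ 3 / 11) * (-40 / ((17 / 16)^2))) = -9027072 * sqrt(7) / 22253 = -1073.27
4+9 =13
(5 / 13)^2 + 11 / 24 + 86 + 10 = 391835 / 4056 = 96.61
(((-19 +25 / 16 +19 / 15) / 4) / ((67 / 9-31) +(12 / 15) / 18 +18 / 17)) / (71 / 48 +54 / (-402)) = 0.13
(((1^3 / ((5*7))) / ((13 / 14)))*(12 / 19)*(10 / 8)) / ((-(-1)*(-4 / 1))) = -3 / 494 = -0.01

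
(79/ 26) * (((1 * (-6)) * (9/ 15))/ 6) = -237/ 130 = -1.82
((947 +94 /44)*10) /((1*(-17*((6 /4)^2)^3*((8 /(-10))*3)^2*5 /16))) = -27.23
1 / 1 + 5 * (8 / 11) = 51 / 11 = 4.64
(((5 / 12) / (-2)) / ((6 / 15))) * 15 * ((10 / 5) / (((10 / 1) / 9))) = -225 / 16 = -14.06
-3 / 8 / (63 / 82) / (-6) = 0.08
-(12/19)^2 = -144/361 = -0.40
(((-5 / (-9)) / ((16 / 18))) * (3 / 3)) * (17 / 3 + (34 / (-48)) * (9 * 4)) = -595 / 48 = -12.40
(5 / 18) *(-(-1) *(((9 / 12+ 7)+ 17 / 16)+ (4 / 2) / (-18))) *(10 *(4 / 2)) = 48.34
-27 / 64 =-0.42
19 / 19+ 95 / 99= 194 / 99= 1.96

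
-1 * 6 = -6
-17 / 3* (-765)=4335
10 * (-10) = -100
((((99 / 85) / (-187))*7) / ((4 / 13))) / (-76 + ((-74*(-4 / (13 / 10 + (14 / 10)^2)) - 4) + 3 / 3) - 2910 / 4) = 44499 / 224763970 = 0.00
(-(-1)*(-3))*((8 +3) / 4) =-33 / 4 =-8.25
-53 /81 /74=-53 /5994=-0.01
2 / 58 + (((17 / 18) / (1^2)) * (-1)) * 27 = -1477 / 58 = -25.47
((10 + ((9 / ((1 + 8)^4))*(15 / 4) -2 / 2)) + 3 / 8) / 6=18235 / 11664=1.56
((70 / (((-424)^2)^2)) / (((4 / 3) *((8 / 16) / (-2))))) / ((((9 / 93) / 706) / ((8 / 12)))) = -383005 / 12119778816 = -0.00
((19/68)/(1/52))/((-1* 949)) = -0.02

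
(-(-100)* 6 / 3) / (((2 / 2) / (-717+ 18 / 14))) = -1002000 / 7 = -143142.86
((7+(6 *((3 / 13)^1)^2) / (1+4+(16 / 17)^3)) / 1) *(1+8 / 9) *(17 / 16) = 9875495585 / 697494096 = 14.16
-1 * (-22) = 22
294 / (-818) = -147 / 409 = -0.36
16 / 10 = 8 / 5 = 1.60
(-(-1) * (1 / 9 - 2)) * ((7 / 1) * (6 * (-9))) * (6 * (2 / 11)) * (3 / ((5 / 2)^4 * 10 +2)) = 22848 / 3839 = 5.95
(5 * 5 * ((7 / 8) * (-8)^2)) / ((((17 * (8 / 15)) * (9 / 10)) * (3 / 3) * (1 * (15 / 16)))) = 183.01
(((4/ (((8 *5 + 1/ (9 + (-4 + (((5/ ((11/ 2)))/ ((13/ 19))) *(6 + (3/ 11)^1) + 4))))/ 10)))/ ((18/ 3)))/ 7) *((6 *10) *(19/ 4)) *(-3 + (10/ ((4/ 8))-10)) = 2726700/ 57487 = 47.43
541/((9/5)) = 2705/9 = 300.56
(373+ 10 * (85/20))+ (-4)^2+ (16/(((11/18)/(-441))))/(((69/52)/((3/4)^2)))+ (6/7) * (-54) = -15972163/3542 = -4509.36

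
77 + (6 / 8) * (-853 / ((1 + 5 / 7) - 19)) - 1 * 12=102.01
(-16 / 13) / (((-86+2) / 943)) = 3772 / 273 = 13.82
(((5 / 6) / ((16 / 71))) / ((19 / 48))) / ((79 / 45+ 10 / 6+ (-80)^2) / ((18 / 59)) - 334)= 143775 / 317880374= 0.00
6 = 6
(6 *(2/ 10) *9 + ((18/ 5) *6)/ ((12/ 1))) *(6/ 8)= 189/ 20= 9.45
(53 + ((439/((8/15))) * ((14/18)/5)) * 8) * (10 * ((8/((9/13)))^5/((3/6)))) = 786444436111360/177147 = 4439501860.67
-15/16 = -0.94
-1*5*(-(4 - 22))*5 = -450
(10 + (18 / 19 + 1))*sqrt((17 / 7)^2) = 3859 / 133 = 29.02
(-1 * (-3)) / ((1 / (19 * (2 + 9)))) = 627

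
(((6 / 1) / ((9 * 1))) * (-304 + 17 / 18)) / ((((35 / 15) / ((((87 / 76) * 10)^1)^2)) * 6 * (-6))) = 315.18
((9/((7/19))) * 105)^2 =6579225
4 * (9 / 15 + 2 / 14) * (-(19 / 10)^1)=-988 / 175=-5.65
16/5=3.20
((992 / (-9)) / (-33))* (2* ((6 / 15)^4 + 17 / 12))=5365232 / 556875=9.63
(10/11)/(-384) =-5/2112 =-0.00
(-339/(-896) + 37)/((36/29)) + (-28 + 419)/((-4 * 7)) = 74401/4608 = 16.15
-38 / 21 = -1.81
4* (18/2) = 36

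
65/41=1.59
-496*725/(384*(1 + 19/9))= -67425/224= -301.00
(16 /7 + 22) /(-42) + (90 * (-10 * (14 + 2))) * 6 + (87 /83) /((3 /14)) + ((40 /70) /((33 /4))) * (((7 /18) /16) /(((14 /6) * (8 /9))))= -185524022305 /2147376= -86395.69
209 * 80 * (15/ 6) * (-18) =-752400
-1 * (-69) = 69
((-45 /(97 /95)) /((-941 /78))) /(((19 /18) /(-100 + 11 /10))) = -31242510 /91277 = -342.28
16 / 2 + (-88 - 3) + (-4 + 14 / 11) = -943 / 11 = -85.73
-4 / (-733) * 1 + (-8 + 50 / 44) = -110595 / 16126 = -6.86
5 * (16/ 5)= 16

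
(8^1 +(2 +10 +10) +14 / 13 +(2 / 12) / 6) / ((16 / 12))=14557 / 624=23.33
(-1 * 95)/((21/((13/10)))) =-247/42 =-5.88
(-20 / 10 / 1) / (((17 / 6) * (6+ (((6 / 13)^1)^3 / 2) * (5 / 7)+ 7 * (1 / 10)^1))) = -0.10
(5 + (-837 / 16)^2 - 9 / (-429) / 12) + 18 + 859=132469687 / 36608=3618.60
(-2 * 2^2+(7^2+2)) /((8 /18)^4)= 282123 /256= 1102.04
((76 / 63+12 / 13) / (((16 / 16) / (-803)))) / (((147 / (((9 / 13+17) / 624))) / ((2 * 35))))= -201312100 / 8719893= -23.09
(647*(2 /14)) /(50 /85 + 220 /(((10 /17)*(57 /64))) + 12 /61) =38243523 /174076210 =0.22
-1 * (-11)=11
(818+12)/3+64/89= 74062/267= 277.39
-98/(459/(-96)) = 3136/153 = 20.50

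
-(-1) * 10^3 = 1000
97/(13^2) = 97/169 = 0.57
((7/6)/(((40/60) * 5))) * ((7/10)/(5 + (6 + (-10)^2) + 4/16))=49/22250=0.00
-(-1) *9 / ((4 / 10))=45 / 2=22.50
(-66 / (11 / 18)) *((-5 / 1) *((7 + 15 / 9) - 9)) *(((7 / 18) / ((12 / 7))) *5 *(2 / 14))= -175 / 6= -29.17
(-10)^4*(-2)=-20000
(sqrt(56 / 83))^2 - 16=-1272 / 83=-15.33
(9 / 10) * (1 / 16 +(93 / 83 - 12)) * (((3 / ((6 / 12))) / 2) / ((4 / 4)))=-77571 / 2656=-29.21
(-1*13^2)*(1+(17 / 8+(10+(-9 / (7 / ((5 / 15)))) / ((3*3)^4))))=-271656853 / 122472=-2218.11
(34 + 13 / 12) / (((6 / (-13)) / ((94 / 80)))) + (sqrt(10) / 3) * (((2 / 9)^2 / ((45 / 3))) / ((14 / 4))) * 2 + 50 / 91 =-23264021 / 262080 + 16 * sqrt(10) / 25515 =-88.76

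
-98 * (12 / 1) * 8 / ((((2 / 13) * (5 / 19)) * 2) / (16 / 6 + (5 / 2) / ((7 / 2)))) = -1964144 / 5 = -392828.80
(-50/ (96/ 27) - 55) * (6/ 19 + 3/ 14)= -155805/ 4256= -36.61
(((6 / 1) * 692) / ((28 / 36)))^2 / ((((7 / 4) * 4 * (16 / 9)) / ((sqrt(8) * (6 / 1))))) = 9425480112 * sqrt(2) / 343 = 38861929.46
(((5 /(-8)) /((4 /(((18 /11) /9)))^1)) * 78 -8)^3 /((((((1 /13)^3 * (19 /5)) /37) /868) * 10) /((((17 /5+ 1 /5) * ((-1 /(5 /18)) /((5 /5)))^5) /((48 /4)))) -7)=2270410527948130820889 /14906352031411318544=152.31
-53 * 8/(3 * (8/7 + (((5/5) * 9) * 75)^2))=-0.00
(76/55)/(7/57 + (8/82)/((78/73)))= 6.45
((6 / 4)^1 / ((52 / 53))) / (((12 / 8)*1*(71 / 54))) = 1431 / 1846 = 0.78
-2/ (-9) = 2/ 9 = 0.22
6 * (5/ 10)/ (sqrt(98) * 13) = 3 * sqrt(2)/ 182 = 0.02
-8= -8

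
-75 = -75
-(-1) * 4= 4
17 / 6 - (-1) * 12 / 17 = 361 / 102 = 3.54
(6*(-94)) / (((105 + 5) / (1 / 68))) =-0.08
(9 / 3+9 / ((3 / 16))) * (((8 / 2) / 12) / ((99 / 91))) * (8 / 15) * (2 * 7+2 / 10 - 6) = 507416 / 7425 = 68.34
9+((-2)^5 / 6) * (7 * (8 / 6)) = -367 / 9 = -40.78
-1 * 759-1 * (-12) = -747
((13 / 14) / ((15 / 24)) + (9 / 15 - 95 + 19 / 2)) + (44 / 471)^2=-1295194079 / 15528870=-83.41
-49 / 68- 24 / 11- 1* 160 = -121851 / 748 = -162.90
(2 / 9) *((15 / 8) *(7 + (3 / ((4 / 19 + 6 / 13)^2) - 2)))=1604035 / 330672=4.85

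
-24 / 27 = -8 / 9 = -0.89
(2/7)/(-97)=-2/679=-0.00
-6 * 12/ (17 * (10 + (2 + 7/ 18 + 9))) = -1296/ 6545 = -0.20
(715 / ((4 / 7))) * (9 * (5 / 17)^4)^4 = 5010651397705078125 / 194644767502667473924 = 0.03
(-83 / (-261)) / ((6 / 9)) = 83 / 174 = 0.48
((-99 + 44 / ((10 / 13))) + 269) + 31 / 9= 10379 / 45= 230.64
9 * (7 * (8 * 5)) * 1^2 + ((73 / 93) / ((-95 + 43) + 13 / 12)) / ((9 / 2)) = 429581296 / 170469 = 2520.00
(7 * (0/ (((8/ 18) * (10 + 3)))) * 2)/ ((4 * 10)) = 0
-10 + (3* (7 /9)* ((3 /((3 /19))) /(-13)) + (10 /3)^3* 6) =24431 /117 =208.81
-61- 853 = -914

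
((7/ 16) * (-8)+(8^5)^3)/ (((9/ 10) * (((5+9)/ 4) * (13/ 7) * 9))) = 78187493530730/ 117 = 668269175476.32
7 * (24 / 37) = 168 / 37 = 4.54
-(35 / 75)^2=-49 / 225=-0.22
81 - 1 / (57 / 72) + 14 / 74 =56188 / 703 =79.93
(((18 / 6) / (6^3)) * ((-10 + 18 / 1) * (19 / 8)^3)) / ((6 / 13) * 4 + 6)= 89167 / 470016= 0.19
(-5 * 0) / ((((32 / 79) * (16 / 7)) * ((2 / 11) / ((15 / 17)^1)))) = 0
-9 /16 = -0.56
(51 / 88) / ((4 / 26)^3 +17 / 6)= 336141 / 1645468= 0.20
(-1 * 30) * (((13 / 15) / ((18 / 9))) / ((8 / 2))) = -13 / 4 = -3.25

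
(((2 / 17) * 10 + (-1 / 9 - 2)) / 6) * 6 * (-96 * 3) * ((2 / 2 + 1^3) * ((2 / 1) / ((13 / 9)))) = 12672 / 17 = 745.41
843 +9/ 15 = 4218/ 5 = 843.60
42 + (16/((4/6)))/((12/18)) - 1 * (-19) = 97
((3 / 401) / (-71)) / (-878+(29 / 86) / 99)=25542 / 212828212873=0.00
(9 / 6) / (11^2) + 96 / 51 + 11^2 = 505589 / 4114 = 122.89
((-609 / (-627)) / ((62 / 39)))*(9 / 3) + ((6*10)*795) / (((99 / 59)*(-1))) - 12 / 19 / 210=-12891791079 / 453530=-28425.44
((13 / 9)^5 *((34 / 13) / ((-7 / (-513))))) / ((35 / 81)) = 18450406 / 6615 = 2789.18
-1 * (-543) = 543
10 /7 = 1.43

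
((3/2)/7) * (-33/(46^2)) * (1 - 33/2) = 3069/59248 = 0.05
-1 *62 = -62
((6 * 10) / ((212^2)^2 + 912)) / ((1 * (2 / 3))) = 45 / 1009982024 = 0.00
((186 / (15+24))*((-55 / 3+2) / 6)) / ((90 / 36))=-3038 / 585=-5.19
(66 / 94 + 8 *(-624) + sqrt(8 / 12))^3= -12910232826110109 / 103823 + 495296439947 *sqrt(6) / 19881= -124287461382.65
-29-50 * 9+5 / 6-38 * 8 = -4693 / 6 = -782.17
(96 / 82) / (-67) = -48 / 2747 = -0.02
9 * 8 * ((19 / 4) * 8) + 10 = 2746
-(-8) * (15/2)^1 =60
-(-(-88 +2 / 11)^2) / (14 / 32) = 2132928 / 121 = 17627.50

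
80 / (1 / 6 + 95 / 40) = 1920 / 61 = 31.48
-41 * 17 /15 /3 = -15.49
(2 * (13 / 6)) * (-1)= -13 / 3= -4.33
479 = 479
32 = 32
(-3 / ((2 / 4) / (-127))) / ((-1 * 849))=-254 / 283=-0.90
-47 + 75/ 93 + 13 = -1029/ 31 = -33.19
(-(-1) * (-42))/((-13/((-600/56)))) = -450/13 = -34.62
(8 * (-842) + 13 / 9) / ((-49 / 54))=363666 / 49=7421.76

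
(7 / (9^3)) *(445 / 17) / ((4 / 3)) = 3115 / 16524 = 0.19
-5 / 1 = -5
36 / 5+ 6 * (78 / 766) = 14958 / 1915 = 7.81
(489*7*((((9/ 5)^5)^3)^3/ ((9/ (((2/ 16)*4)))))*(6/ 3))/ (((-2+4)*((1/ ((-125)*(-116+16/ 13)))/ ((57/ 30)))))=23525547925943307364991851007391945852591649226961/ 14779288903810083866119384765625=1591791599653921635.76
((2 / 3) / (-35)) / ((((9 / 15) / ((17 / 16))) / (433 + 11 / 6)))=-44353 / 3024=-14.67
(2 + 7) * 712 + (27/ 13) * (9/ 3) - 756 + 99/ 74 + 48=5490681/ 962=5707.57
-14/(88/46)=-161/22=-7.32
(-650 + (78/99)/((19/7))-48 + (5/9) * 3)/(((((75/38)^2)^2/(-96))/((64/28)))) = 2724657307648/270703125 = 10065.11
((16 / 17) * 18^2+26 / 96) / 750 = 249053 / 612000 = 0.41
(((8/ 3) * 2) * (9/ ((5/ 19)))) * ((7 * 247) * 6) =1892217.60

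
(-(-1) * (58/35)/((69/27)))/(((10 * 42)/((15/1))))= 261/11270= 0.02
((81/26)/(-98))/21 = -0.00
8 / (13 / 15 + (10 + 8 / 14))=840 / 1201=0.70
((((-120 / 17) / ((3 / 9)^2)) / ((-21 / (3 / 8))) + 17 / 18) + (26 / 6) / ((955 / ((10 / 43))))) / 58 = 36591053 / 1020350268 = 0.04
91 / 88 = 1.03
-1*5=-5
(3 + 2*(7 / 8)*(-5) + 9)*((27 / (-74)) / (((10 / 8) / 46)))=-8073 / 185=-43.64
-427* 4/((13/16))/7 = -3904/13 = -300.31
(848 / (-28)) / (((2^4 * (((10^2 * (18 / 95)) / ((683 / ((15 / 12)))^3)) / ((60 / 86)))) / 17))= -21817274421812 / 112875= -193287038.07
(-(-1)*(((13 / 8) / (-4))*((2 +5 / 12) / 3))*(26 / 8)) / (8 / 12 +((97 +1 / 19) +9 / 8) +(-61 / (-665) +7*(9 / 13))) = -42369145 / 4134283584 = -0.01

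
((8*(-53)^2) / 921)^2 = 504990784 / 848241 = 595.34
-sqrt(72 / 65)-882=-882-6 *sqrt(130) / 65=-883.05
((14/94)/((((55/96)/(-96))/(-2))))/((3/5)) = 43008/517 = 83.19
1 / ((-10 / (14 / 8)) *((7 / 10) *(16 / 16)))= -1 / 4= -0.25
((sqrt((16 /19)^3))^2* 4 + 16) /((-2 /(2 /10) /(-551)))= 1828856 /1805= 1013.22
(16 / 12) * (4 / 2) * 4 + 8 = 56 / 3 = 18.67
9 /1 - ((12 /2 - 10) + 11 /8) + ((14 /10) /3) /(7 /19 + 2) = 63839 /5400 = 11.82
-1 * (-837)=837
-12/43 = -0.28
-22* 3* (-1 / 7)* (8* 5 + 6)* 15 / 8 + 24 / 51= 193657 / 238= 813.68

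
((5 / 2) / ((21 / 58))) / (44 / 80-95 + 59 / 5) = -100 / 1197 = -0.08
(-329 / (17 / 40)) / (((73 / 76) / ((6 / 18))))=-1000160 / 3723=-268.64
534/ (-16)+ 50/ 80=-131/ 4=-32.75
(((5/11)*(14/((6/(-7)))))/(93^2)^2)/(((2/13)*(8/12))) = -3185/3291428844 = -0.00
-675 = -675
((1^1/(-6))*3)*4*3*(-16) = 96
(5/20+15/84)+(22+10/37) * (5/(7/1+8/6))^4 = 3.31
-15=-15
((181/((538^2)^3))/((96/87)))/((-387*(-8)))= 5249/2402395934945901723648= 0.00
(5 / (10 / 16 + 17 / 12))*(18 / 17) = 2.59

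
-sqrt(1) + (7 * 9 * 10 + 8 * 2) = 645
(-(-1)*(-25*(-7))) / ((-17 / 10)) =-1750 / 17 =-102.94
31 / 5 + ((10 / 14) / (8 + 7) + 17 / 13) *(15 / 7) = 28997 / 3185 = 9.10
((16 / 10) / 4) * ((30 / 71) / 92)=3 / 1633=0.00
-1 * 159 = -159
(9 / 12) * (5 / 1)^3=375 / 4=93.75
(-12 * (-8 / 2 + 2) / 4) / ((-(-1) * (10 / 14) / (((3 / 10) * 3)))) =189 / 25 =7.56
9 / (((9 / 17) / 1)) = 17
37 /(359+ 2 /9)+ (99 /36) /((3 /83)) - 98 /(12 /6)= 27.19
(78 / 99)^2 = 676 / 1089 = 0.62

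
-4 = -4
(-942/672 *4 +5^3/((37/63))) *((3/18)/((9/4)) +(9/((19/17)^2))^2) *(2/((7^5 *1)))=39271507224679/30633606387342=1.28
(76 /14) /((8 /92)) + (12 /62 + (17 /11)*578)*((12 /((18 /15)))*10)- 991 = 211053900 /2387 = 88418.06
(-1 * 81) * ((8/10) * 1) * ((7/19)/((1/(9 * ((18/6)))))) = -644.59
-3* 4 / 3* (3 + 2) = -20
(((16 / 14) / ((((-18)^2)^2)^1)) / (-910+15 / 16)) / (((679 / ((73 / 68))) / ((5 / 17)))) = -146 / 26216784007533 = -0.00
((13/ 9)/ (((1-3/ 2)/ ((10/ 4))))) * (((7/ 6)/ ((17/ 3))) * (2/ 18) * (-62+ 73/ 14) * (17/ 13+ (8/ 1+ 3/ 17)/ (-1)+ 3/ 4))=-796325/ 13872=-57.41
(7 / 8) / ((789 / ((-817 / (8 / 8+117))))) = -5719 / 744816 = -0.01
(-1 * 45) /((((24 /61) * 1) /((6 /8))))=-2745 /32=-85.78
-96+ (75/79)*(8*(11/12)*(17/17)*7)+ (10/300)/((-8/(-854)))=-414347/9480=-43.71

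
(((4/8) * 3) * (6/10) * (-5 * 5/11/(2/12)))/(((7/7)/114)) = -1399.09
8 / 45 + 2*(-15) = -1342 / 45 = -29.82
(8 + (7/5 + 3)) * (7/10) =8.68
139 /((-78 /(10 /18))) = -695 /702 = -0.99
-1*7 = -7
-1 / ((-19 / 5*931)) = 5 / 17689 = 0.00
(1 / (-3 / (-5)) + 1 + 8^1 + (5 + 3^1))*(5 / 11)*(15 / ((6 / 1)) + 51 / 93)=8820 / 341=25.87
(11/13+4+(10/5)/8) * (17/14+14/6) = 39485/2184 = 18.08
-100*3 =-300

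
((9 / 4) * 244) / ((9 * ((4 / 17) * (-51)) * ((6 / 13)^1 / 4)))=-793 / 18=-44.06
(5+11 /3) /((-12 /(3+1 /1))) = -26 /9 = -2.89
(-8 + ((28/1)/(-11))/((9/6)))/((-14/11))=160/21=7.62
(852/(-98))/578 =-213/14161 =-0.02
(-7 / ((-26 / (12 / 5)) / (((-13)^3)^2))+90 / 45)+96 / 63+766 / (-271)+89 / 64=5679824310799 / 1821120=3118863.29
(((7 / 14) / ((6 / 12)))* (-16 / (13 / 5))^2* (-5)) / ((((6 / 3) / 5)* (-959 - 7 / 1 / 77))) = 17600 / 35659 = 0.49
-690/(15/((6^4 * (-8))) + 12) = -2384640/41467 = -57.51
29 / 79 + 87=6902 / 79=87.37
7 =7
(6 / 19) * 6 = 36 / 19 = 1.89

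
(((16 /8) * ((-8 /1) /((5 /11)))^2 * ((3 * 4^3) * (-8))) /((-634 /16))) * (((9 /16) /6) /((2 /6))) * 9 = 481738752 /7925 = 60787.22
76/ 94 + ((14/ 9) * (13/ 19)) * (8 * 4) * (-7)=-1909598/ 8037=-237.60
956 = 956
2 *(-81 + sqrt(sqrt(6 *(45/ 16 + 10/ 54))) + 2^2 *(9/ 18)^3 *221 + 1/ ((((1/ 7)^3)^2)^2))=2590^(1/ 4) *sqrt(3)/ 3 + 27682574461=27682574465.12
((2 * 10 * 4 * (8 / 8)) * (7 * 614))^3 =40650809135104000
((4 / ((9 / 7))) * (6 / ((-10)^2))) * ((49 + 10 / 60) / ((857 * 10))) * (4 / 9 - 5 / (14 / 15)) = -36521 / 6941700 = -0.01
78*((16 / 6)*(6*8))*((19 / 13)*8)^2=17743872 / 13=1364913.23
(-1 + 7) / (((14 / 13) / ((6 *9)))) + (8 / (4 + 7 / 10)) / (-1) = 98422 / 329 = 299.16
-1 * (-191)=191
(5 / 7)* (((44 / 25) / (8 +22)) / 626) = 11 / 164325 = 0.00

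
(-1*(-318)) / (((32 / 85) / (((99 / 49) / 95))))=267597 / 14896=17.96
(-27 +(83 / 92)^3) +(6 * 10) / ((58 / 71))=1065474559 / 22581952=47.18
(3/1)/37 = 3/37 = 0.08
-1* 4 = -4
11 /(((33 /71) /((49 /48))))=3479 /144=24.16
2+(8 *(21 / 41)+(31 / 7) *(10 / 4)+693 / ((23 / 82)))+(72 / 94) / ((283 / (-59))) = 436840497441 / 175599802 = 2487.70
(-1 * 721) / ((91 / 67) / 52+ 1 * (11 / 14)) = -888.11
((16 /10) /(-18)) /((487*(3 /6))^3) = -32 /5197558635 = -0.00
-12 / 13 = -0.92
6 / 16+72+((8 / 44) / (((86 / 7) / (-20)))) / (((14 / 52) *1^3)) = 269707 / 3784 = 71.28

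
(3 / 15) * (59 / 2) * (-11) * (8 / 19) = -2596 / 95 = -27.33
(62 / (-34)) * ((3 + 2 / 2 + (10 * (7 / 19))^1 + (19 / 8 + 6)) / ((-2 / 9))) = 681039 / 5168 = 131.78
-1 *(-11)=11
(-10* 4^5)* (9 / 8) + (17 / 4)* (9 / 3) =-46029 / 4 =-11507.25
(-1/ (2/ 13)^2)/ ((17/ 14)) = -1183/ 34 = -34.79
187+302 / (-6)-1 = 407 / 3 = 135.67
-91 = -91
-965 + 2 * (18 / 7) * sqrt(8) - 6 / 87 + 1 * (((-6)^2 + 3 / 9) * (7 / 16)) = -1321249 / 1392 + 72 * sqrt(2) / 7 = -934.63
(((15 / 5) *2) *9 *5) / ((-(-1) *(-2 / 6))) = -810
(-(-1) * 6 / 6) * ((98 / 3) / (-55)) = -98 / 165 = -0.59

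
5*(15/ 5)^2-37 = 8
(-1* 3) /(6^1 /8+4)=-12 /19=-0.63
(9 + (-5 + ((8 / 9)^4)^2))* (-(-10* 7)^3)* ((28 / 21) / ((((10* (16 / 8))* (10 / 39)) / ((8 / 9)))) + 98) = 57301367864104000 / 387420489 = 147904846.26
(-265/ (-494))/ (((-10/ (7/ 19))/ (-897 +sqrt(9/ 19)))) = 17.71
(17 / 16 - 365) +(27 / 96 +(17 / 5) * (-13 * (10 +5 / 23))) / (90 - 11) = -21492959 / 58144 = -369.65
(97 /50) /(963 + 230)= 97 /59650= 0.00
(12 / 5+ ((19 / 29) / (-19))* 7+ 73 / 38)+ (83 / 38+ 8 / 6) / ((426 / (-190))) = 4420153 / 1760445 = 2.51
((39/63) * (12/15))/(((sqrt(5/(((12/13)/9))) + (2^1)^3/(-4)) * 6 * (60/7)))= 52/120825 + 13 * sqrt(195)/120825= 0.00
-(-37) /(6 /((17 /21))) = 629 /126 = 4.99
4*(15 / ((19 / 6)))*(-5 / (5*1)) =-360 / 19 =-18.95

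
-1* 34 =-34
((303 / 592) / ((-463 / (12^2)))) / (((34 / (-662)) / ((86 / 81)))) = 2875066 / 873681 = 3.29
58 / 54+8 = 245 / 27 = 9.07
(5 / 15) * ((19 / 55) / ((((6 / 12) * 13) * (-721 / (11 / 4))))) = -19 / 281190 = -0.00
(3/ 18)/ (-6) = -1/ 36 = -0.03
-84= -84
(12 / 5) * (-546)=-6552 / 5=-1310.40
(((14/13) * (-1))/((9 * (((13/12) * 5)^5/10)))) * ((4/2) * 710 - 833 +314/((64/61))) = -686109312/3016755625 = -0.23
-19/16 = -1.19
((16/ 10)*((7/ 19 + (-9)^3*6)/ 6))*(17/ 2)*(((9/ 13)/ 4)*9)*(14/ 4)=-266997087/ 4940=-54047.99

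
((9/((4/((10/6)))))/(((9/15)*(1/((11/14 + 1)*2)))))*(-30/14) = -47.83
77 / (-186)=-77 / 186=-0.41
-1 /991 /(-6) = 1 /5946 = 0.00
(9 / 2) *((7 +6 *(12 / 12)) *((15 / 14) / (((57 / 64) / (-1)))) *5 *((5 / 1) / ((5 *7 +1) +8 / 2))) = -5850 / 133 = -43.98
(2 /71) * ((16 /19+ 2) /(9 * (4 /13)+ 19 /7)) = 9828 /673151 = 0.01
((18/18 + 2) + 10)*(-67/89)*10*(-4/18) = 17420/801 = 21.75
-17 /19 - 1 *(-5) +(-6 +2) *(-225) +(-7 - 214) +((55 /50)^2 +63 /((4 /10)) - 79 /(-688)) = 275142753 /326800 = 841.93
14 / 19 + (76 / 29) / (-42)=7804 / 11571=0.67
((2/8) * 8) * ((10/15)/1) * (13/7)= 52/21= 2.48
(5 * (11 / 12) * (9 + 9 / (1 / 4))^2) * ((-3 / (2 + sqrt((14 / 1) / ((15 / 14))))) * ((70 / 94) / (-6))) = -19490625 / 25568 + 9095625 * sqrt(15) / 25568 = 615.48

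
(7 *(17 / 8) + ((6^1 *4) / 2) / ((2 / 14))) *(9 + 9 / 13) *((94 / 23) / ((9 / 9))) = 2342151 / 598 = 3916.64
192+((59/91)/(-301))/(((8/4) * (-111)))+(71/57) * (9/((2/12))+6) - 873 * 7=-675218333761/115535238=-5844.26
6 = 6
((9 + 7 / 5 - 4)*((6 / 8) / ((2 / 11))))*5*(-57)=-7524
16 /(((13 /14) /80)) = 17920 /13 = 1378.46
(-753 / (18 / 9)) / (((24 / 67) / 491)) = -8257147 / 16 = -516071.69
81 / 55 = 1.47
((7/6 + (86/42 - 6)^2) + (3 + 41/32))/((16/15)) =19.75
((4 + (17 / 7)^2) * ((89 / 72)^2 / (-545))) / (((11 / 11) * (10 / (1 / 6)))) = -768337 / 1661264640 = -0.00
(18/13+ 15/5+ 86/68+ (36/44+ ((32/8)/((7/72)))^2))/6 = 404814533/1429428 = 283.20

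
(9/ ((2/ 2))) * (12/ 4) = 27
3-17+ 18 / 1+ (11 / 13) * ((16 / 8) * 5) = 162 / 13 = 12.46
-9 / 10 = -0.90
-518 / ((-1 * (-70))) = -37 / 5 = -7.40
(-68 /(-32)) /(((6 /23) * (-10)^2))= 0.08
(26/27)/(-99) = -26/2673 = -0.01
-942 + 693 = -249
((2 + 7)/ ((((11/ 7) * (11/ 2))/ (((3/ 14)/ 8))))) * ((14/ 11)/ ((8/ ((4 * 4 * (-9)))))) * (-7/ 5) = 11907/ 13310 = 0.89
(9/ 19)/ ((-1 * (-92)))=0.01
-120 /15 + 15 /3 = -3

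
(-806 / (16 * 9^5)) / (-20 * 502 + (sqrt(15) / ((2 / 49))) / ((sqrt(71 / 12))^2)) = 1402037 * sqrt(15) / 40006844551231920 + 509912273 / 6001026682684788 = 0.00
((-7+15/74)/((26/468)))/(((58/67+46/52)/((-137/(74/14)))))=7562706606/4174081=1811.83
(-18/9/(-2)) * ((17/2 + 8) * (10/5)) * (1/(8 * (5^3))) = 33/1000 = 0.03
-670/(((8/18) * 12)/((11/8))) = -11055/64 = -172.73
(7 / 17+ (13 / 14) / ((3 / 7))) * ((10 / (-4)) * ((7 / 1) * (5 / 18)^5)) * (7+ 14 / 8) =-1006796875 / 1541887488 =-0.65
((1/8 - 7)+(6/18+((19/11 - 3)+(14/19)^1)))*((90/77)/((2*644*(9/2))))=-177505/124366704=-0.00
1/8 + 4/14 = 23/56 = 0.41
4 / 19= 0.21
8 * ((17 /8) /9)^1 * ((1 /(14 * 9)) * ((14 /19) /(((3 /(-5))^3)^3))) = -33203125 /30292137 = -1.10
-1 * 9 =-9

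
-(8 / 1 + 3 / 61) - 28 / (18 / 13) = -15521 / 549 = -28.27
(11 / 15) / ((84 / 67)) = 737 / 1260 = 0.58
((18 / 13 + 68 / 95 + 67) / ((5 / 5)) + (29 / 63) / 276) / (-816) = -1483910347 / 17522930880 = -0.08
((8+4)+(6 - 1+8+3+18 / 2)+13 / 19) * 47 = 33652 / 19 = 1771.16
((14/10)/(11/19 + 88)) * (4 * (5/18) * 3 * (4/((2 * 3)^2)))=266/45441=0.01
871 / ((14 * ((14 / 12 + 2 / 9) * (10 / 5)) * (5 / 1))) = 7839 / 1750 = 4.48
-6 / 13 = -0.46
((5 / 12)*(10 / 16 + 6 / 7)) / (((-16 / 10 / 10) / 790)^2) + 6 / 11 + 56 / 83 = 36948185728807 / 2454144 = 15055426.95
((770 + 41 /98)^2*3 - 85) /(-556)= -17100386663 /5339824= -3202.43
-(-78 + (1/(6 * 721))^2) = 78.00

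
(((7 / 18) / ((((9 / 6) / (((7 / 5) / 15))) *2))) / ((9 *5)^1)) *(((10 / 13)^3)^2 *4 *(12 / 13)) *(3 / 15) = 627200 / 15247889631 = 0.00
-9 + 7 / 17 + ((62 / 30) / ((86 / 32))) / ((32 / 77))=-147761 / 21930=-6.74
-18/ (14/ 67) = -603/ 7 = -86.14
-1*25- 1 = -26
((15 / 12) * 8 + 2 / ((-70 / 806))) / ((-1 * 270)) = 0.05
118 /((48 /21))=413 /8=51.62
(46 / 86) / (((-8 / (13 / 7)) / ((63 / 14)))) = -2691 / 4816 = -0.56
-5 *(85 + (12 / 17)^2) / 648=-123545 / 187272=-0.66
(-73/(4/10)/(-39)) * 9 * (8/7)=4380/91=48.13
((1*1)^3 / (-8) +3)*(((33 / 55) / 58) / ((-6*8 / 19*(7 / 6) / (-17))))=22287 / 129920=0.17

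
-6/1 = -6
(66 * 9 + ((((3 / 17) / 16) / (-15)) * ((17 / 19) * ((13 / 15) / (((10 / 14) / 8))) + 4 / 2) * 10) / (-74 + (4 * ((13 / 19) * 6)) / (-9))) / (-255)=-2.33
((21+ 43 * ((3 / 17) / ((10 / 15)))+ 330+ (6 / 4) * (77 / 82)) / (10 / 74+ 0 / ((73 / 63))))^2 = 1408291715547369 / 194323600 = 7247147.11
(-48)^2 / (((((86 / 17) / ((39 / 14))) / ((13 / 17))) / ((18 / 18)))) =292032 / 301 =970.21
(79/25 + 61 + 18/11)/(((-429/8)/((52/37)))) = -579008/335775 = -1.72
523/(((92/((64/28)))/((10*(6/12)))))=10460/161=64.97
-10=-10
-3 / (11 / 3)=-9 / 11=-0.82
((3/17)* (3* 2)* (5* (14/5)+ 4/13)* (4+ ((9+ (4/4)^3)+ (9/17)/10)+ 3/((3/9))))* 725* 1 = 951258870/3757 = 253196.40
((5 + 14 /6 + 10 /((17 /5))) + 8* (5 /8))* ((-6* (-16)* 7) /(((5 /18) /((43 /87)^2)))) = 645286208 /71485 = 9026.88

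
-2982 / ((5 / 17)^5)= -4234013574 / 3125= -1354884.34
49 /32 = 1.53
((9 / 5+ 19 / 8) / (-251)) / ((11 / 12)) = -501 / 27610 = -0.02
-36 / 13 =-2.77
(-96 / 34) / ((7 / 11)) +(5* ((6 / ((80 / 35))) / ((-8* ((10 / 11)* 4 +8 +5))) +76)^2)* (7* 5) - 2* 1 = 1832329618939969 / 1813704704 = 1010268.99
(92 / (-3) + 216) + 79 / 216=40111 / 216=185.70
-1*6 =-6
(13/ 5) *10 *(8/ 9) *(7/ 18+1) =2600/ 81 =32.10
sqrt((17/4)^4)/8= 289/128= 2.26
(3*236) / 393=236 / 131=1.80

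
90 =90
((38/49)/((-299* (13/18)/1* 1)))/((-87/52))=912/424879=0.00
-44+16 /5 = -204 /5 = -40.80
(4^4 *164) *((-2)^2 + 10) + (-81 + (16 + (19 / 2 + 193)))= 1175827 / 2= 587913.50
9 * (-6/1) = -54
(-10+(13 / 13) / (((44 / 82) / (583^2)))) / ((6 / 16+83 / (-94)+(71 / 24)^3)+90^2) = 77.96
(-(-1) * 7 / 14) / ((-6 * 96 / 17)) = -17 / 1152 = -0.01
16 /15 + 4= 76 /15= 5.07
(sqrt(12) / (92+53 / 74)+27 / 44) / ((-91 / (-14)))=296 * sqrt(3) / 89193+27 / 286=0.10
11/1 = 11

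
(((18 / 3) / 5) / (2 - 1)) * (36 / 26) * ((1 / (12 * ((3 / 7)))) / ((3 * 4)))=7 / 260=0.03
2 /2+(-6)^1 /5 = -1 /5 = -0.20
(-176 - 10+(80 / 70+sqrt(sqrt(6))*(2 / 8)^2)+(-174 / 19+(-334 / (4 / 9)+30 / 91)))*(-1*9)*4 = 58832118 / 1729 - 9*6^(1 / 4) / 4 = 34023.15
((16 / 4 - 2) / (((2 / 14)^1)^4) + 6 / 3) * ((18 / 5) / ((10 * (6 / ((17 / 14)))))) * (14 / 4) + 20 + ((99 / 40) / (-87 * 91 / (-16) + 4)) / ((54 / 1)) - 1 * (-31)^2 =284.02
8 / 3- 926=-2770 / 3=-923.33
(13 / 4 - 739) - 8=-2975 / 4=-743.75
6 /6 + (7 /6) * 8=31 /3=10.33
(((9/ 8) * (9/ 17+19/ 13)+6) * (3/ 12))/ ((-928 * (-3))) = 607/ 820352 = 0.00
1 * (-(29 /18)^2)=-2.60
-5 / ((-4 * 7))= 5 / 28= 0.18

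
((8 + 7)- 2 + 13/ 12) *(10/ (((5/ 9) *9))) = 169/ 6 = 28.17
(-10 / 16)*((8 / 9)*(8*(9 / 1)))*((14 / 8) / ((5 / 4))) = -56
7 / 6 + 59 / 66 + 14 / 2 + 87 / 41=15130 / 1353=11.18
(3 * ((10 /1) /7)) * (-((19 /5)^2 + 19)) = -5016 /35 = -143.31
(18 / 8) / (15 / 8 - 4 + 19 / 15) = -270 / 103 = -2.62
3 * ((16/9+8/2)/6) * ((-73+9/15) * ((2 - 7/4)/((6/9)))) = -78.43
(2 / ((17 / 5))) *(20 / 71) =200 / 1207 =0.17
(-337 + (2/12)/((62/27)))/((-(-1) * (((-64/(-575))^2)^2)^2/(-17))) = 8486912402180981903076171875/34902897112121344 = 243157820822.66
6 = 6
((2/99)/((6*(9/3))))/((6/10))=5/2673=0.00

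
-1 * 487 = -487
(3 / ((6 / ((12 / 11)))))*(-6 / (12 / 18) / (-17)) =54 / 187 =0.29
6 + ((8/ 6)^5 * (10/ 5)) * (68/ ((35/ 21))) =141694/ 405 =349.86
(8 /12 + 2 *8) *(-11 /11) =-50 /3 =-16.67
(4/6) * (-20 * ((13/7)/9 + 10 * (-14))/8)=44035/189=232.99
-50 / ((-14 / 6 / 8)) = 1200 / 7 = 171.43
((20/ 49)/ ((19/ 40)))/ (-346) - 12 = -12.00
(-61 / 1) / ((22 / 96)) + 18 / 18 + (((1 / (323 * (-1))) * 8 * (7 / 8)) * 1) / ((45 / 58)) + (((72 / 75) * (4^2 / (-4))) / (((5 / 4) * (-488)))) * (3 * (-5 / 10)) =-64666970369 / 243824625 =-265.22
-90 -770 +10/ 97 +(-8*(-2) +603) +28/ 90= -1050157/ 4365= -240.59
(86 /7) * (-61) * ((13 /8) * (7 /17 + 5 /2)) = -3375801 /952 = -3546.01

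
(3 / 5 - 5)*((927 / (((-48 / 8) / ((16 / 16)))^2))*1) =-1133 / 10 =-113.30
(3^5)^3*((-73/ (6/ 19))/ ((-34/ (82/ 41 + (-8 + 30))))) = 39803868018/ 17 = 2341404001.06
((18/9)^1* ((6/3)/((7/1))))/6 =2/21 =0.10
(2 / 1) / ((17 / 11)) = 22 / 17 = 1.29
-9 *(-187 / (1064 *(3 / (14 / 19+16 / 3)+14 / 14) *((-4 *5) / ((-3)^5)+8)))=6431967 / 49107856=0.13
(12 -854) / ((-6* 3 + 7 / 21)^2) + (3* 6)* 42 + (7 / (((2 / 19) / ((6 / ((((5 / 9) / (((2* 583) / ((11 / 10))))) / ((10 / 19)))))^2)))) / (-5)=-25769639503026 / 53371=-482839735.12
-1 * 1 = -1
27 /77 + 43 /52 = 4715 /4004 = 1.18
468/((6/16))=1248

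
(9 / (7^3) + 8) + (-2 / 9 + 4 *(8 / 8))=36439 / 3087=11.80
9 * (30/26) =135/13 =10.38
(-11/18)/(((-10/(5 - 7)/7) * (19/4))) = -0.18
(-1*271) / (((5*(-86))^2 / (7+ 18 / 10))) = -2981 / 231125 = -0.01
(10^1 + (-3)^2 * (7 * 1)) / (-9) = -73 / 9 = -8.11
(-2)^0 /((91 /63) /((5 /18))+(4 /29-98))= -145 /13436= -0.01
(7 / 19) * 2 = 14 / 19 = 0.74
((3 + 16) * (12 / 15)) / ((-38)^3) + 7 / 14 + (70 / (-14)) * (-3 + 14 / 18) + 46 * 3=2430428 / 16245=149.61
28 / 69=0.41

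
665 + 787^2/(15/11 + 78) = 8469.19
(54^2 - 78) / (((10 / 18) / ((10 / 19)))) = 51084 / 19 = 2688.63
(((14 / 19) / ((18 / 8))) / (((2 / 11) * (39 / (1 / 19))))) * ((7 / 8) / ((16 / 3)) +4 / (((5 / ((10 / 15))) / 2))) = 0.00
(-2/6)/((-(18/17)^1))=17/54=0.31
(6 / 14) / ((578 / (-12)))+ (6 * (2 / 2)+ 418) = 857734 / 2023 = 423.99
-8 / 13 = -0.62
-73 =-73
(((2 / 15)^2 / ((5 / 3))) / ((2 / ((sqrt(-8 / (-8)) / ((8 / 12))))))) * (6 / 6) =1 / 125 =0.01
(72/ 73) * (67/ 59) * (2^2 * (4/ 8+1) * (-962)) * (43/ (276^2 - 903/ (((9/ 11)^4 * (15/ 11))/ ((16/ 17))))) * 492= -153225611189820/ 83782783207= -1828.84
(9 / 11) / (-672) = -3 / 2464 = -0.00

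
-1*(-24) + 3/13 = 315/13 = 24.23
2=2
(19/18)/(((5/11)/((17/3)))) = 3553/270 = 13.16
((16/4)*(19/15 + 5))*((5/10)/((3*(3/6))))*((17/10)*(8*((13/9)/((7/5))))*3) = 332384/945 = 351.73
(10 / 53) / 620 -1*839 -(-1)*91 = -2457927 / 3286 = -748.00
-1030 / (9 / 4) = -4120 / 9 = -457.78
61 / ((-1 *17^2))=-61 / 289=-0.21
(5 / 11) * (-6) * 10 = -300 / 11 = -27.27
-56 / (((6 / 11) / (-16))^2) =-433664 / 9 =-48184.89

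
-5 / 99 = -0.05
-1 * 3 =-3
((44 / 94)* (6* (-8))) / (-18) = 176 / 141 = 1.25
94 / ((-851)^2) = 94 / 724201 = 0.00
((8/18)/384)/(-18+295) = 1/239328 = 0.00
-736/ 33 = -22.30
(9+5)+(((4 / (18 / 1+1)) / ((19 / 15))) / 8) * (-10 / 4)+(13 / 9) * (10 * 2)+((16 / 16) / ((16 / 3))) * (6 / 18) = 2230085 / 51984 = 42.90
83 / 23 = 3.61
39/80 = 0.49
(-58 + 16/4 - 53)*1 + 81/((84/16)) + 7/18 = -11489/126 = -91.18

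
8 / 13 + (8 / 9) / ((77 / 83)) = 14176 / 9009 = 1.57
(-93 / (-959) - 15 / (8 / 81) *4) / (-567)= 388333 / 362502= 1.07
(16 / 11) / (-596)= -0.00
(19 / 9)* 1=19 / 9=2.11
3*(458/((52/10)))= 3435/13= 264.23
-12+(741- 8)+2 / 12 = 4327 / 6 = 721.17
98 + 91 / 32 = 100.84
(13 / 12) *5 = 65 / 12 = 5.42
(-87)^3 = -658503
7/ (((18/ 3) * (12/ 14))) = 1.36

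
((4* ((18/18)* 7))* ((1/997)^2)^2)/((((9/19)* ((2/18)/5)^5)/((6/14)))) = 4674712500/988053892081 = 0.00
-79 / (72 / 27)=-29.62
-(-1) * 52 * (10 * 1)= 520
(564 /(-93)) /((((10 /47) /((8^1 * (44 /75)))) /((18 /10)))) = -4665408 /19375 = -240.80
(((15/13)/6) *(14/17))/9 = 35/1989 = 0.02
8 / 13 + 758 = 9862 / 13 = 758.62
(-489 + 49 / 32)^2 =243328801 / 1024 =237625.78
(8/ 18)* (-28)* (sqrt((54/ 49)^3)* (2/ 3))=-192* sqrt(6)/ 49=-9.60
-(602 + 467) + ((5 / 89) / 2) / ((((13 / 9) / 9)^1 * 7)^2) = -1575692437 / 1474018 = -1068.98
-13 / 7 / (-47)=0.04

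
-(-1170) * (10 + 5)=17550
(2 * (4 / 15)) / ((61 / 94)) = 752 / 915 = 0.82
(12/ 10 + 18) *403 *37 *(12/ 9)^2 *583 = 4450873856/ 15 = 296724923.73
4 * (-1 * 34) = -136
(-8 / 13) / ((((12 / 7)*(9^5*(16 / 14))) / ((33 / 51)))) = -539 / 156597948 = -0.00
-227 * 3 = -681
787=787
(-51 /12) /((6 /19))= -323 /24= -13.46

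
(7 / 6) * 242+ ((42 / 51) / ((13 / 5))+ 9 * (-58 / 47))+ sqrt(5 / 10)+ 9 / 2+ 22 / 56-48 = sqrt(2) / 2+ 199312717 / 872508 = 229.14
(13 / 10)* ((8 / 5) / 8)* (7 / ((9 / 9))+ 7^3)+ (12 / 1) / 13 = 1195 / 13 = 91.92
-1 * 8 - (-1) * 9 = 1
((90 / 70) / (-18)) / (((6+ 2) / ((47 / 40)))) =-47 / 4480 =-0.01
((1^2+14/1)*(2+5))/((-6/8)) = -140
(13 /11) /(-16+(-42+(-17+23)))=-1 /44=-0.02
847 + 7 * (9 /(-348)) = 98231 /116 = 846.82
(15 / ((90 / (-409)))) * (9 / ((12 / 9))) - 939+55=-10753 / 8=-1344.12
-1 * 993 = -993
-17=-17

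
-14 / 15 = -0.93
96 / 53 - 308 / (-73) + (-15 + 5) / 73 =5.89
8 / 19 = 0.42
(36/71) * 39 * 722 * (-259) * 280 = -1035389489.58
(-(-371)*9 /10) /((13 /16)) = 410.95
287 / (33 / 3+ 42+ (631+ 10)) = 287 / 694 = 0.41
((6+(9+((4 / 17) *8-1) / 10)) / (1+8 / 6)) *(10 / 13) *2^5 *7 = 246240 / 221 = 1114.21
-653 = -653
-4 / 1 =-4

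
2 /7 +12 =86 /7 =12.29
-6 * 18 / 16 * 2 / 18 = -3 / 4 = -0.75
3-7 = -4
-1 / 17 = -0.06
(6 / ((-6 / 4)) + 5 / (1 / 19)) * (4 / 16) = 91 / 4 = 22.75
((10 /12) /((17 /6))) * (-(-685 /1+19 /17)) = 201.14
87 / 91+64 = 5911 / 91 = 64.96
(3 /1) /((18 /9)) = 3 /2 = 1.50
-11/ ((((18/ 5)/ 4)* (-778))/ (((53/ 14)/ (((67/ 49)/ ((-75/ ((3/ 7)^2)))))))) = -24996125/ 1407402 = -17.76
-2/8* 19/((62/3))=-57/248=-0.23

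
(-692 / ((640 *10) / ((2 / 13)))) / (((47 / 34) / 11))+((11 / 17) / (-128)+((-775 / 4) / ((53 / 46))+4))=-289432790533 / 1761635200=-164.30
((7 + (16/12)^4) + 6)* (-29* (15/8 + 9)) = -1100869/216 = -5096.62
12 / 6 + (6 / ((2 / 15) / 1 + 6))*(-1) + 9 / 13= 1.71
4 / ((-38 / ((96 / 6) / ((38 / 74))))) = -1184 / 361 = -3.28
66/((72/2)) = 11/6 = 1.83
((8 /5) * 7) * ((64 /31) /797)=0.03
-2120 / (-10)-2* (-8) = 228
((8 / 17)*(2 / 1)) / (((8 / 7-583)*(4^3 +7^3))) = -112 / 28181087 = -0.00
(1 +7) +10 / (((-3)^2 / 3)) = 11.33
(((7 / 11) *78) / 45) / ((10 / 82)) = 7462 / 825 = 9.04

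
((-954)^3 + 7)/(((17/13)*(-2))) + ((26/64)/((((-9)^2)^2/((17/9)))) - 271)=10664012568164125/32122656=331977921.38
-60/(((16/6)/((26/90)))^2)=-0.70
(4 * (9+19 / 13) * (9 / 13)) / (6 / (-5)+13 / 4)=97920 / 6929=14.13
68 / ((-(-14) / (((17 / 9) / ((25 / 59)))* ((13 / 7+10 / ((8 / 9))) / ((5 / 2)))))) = 6257717 / 55125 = 113.52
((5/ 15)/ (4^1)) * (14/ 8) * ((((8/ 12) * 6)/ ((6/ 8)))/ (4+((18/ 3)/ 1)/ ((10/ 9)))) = 35/ 423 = 0.08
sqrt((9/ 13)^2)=9/ 13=0.69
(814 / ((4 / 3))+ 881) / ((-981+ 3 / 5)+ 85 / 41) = -611515 / 401114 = -1.52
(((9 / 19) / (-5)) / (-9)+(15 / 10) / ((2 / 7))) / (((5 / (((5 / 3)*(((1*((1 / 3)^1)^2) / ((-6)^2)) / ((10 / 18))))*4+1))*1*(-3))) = -13993 / 38475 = -0.36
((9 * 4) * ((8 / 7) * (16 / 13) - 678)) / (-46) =529.51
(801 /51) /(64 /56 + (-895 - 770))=-1869 /197999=-0.01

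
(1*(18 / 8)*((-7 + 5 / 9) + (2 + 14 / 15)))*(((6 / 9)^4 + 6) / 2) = -19829 / 810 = -24.48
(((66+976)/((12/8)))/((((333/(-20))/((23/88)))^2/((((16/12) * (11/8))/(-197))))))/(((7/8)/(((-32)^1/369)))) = 881948800/5586171875361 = 0.00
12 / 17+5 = 5.71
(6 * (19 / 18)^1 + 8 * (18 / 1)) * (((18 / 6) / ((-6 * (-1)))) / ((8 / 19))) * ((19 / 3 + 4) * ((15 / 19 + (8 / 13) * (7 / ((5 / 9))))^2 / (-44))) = -15721366319 / 5137600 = -3060.06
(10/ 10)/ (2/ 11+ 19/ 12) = 0.57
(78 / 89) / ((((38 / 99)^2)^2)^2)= 359870430826888839 / 193476750163072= 1860.02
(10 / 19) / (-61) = -10 / 1159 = -0.01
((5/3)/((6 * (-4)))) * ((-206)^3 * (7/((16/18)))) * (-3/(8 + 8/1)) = -114736335/128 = -896377.62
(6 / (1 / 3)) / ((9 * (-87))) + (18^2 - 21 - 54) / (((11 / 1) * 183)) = 5879 / 58377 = 0.10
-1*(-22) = 22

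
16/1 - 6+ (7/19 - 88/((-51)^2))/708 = 349903055/34988652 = 10.00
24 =24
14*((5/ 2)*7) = 245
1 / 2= 0.50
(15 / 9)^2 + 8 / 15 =149 / 45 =3.31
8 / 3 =2.67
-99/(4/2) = -99/2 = -49.50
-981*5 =-4905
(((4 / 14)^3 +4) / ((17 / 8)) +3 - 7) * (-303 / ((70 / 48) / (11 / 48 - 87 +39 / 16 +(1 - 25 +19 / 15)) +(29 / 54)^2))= 34861453665984 / 15007343827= 2322.96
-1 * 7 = -7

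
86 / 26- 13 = -9.69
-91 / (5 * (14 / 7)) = -91 / 10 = -9.10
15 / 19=0.79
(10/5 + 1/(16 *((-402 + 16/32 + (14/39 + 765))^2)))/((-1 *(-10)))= 6443850809/32219246440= 0.20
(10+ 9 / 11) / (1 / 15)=1785 / 11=162.27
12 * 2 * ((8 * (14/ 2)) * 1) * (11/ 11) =1344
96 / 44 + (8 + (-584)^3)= -2190943632 / 11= -199176693.82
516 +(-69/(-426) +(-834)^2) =98842247/142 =696072.16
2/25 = 0.08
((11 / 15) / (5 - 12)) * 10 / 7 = -22 / 147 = -0.15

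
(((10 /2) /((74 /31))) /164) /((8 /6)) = 465 /48544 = 0.01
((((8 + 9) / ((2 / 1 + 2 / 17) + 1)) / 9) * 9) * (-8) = -2312 / 53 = -43.62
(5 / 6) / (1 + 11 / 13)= 65 / 144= 0.45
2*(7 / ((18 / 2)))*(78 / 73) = 1.66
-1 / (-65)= 1 / 65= 0.02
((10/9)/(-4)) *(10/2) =-25/18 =-1.39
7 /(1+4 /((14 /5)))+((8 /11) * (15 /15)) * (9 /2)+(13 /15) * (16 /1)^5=2549105521 /2805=908772.02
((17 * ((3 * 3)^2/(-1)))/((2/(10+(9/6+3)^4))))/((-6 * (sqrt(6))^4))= 342771/256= 1338.95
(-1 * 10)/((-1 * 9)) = 1.11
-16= -16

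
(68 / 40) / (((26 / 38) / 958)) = 154717 / 65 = 2380.26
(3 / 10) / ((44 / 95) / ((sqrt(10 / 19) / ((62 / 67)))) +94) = 0.00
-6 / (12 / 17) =-17 / 2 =-8.50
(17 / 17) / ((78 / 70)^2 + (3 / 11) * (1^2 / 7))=13475 / 17256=0.78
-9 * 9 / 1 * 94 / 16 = -3807 / 8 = -475.88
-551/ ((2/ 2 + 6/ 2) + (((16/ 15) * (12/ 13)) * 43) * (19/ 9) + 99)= -322335/ 112543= -2.86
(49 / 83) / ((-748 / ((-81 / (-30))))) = -1323 / 620840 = -0.00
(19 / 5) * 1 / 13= 19 / 65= 0.29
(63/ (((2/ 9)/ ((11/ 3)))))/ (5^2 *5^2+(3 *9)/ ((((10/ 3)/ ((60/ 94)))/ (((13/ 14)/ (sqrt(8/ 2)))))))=1367982/ 825659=1.66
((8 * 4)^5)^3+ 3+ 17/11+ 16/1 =415568250492528778805474/11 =37778931862957161709588.55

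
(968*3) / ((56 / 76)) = 27588 / 7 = 3941.14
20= 20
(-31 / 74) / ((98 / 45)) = -1395 / 7252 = -0.19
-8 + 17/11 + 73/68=-4025/748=-5.38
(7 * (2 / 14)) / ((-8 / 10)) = -5 / 4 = -1.25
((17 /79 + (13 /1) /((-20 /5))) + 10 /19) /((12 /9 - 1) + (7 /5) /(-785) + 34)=-0.07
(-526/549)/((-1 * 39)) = 526/21411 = 0.02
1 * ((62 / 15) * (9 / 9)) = 62 / 15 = 4.13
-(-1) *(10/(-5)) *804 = -1608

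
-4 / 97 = -0.04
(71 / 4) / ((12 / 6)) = 8.88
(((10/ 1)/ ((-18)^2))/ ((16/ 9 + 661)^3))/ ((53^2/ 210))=189/ 23847511920565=0.00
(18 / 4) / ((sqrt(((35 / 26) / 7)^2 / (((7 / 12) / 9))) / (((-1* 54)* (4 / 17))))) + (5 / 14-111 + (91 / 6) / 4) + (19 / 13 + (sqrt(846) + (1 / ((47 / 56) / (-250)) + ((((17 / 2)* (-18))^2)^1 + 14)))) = -1404* sqrt(21) / 85 + 3* sqrt(94) + 2362930067 / 102648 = 22973.13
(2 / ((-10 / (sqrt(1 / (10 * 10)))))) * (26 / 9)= -0.06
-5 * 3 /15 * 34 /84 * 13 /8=-221 /336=-0.66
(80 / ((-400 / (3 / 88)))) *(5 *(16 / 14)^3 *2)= -0.10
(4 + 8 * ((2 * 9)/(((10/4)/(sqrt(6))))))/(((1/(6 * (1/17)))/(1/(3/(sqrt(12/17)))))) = 16 * sqrt(51)/289 + 3456 * sqrt(34)/1445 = 14.34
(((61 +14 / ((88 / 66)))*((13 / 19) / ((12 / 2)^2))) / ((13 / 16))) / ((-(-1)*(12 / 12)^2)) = 286 / 171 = 1.67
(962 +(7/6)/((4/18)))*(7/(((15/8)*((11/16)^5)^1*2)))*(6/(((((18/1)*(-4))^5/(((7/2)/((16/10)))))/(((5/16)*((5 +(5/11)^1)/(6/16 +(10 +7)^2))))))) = -7583240/16144641080469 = -0.00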